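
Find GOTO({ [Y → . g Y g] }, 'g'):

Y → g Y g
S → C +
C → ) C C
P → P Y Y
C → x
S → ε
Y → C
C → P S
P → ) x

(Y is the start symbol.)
GOTO(I, 'g') = CLOSURE({ [A → αX.β] : [A → α.Xβ] ∈ I, X = 'g' })

Items with dot before 'g', with the dot advanced:
  [Y → . g Y g] → [Y → g . Y g]
Closure of the advanced items:
  [Y → g . Y g] has the dot before Y: add [Y → . g Y g], [Y → . C]
  [Y → . C] has the dot before C: add [C → . ) C C], [C → . x], [C → . P S]
  [C → . P S] has the dot before P: add [P → . P Y Y], [P → . ) x]

GOTO = { [C → . ) C C], [C → . P S], [C → . x], [P → . ) x], [P → . P Y Y], [Y → . C], [Y → . g Y g], [Y → g . Y g] }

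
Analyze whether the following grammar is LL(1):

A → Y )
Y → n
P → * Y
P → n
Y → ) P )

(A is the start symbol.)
For Y:
  PREDICT(Y → n) = { 'n' }
  PREDICT(Y → ')' P ')') = { ')' }
For P:
  PREDICT(P → '*' Y) = { '*' }
  PREDICT(P → n) = { 'n' }
A has a single production, so nothing to check there.

All predict sets are disjoint. The grammar IS LL(1).

Answer: Yes, the grammar is LL(1).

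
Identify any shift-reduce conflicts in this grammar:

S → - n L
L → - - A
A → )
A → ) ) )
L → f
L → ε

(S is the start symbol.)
Yes — I3: [L → .] vs [L → . - - A]; I8: [A → ) .] vs [A → ) . ) )]

A shift-reduce conflict occurs when an LR(0) state has both:
  - a complete (reduce) item [A → α .] (dot at the end), and
  - a shift item [B → β . c γ] (dot before a terminal).

Augment with S' → S and build the canonical LR(0) collection (I0 = CLOSURE({[S' → . S]}), then GOTO on every symbol after a dot until no new states appear). It has 12 states:
  I0: { [S → . - n L], [S' → . S] }  — shift
  I1: { [S → - . n L] }  — shift
  I2: { [S' → S .] }  — accept
  I3: { [L → . - - A], [L → . f], [L → .], [S → - n . L] }  — shift, reduce
  I4: { [L → - . - A] }  — shift
  I5: { [S → - n L .] }  — reduce
  I6: { [L → f .] }  — reduce
  I7: { [A → . ) ) )], [A → . )], [L → - - . A] }  — shift
  I8: { [A → ) . ) )], [A → ) .] }  — shift, reduce
  I9: { [L → - - A .] }  — reduce
  I10: { [A → ) ) . )] }  — shift
  I11: { [A → ) ) ) .] }  — reduce

I3 contains reduce item [L → .] and shift items [L → . - - A], [L → . f] — shift-reduce conflict.
I8 contains reduce item [A → ) .] and shift item [A → ) . ) )] — shift-reduce conflict.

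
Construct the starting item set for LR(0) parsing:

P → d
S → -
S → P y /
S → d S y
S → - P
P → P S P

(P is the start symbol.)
{ [P → . P S P], [P → . d], [P' → . P] }

First, augment the grammar with P' → P
I₀ = CLOSURE({ [P' → . P] }):
  [P' → . P] has the dot before P: add [P → . d], [P → . P S P]
No further items can be added.

I₀ = { [P → . P S P], [P → . d], [P' → . P] }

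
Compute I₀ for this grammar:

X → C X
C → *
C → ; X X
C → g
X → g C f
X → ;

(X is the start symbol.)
First, augment the grammar with X' → X
I₀ = CLOSURE({ [X' → . X] }):
  [X' → . X] has the dot before X: add [X → . C X], [X → . g C f], [X → . ;]
  [X → . C X] has the dot before C: add [C → . *], [C → . ; X X], [C → . g]
No further items can be added.

I₀ = { [C → . *], [C → . ; X X], [C → . g], [X → . ;], [X → . C X], [X → . g C f], [X' → . X] }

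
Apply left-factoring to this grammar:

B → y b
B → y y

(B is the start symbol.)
Left-factoring transforms A → αβ₁ | αβ₂ into A → αA' and A' → β₁ | β₂
(α is the longest common prefix among the alternatives). Repeat until
no nonterminal has two alternatives with a common prefix.

Round 1: B has alternatives sharing prefix 'y'. Introduce B': B → y B'
  Add: B' → b
  Add: B' → y

No remaining common prefixes — done.

Resulting grammar:
B → y B'
B' → b
B' → y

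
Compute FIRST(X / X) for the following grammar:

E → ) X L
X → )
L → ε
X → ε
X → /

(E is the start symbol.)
FIRST sets of the non-terminals involved (from the grammar, by fixed-point iteration):
  FIRST(X) = { ')', '/', ε }

To compute FIRST(X / X), process the symbols left to right:
Symbol X is a non-terminal. Add FIRST(X) \ {ε} = { ')', '/' }
X is nullable (ε ∈ FIRST(X)), continue to the next symbol.
Symbol / is a terminal. Add '/' and stop.
FIRST(X / X) = { ')', '/' }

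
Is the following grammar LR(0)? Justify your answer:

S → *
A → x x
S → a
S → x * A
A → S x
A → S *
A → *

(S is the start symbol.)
A grammar is LR(0) if no state in the canonical LR(0) collection has:
  - both a shift item (dot before a terminal) and a complete item (shift-reduce conflict), or
  - two or more complete items (reduce-reduce conflict; the accept item [S' → S .] counts as a complete item here).

Augment with S' → S and build the canonical LR(0) collection (I0 = CLOSURE({[S' → . S]}), then GOTO on every symbol after a dot until no new states appear). It has 13 states:
  I0: { [S → . *], [S → . a], [S → . x * A], [S' → . S] }  — shift
  I1: { [S → * .] }  — reduce
  I2: { [S' → S .] }  — accept
  I3: { [S → a .] }  — reduce
  I4: { [S → x . * A] }  — shift
  I5: { [A → . *], [A → . S *], [A → . S x], [A → . x x], [S → . *], [S → . a], [S → . x * A], [S → x * . A] }  — shift
  I6: { [A → * .], [S → * .] }  — 2 reduces
  I7: { [S → x * A .] }  — reduce
  I8: { [A → S . *], [A → S . x] }  — shift
  I9: { [A → x . x], [S → x . * A] }  — shift
  I10: { [A → x x .] }  — reduce
  I11: { [A → S * .] }  — reduce
  I12: { [A → S x .] }  — reduce

Conflict in state I6:
  Reduce-reduce conflict: [A → * .] and [S → * .]
So the grammar is NOT LR(0).

Answer: No. Reduce-reduce conflict: [A → * .] and [S → * .]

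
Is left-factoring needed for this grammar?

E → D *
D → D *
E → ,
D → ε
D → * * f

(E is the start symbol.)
No, left-factoring is not needed

Left-factoring is needed when two productions for the same non-terminal
share a common prefix on the right-hand side.

Productions for E:
  E → D *
  E → ,
Productions for D:
  D → D *
  D → ε
  D → * * f

No common prefixes found.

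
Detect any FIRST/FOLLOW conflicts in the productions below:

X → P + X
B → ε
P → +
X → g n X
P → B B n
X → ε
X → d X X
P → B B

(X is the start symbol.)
A FIRST/FOLLOW conflict occurs when a non-terminal N has a nullable alternative N → β (β ⇒* ε) and another alternative N → α with FIRST(α) ∩ FOLLOW(N) ≠ ∅: on such a lookahead the parser cannot decide between expanding α and letting N vanish via β.

Nullable non-terminals: B, P, X.
FIRST sets used below: FIRST(B) = { ε }, FIRST(P) = { '+', 'n', ε }
B has a nullable alternative but only one production, so nothing to check.

P: nullable alternative(s) P → B B; FOLLOW(P) = { '+' }
  P → +: FIRST \ {ε} = { '+' } — overlaps FOLLOW(P) on { '+' }: CONFLICT
  P → B B n: FIRST \ {ε} = { 'n' } — disjoint from FOLLOW(P)
  P → B B: FIRST \ {ε} = { } — this is the only nullable alternative, skip

X: nullable alternative(s) X → ε; FOLLOW(X) = { $, '+', 'd', 'g', 'n' }
  X → P + X: FIRST \ {ε} = { '+', 'n' } — overlaps FOLLOW(X) on { '+', 'n' }: CONFLICT
  X → g n X: FIRST \ {ε} = { 'g' } — overlaps FOLLOW(X) on { 'g' }: CONFLICT
  X → ε: FIRST \ {ε} = { } — this is the only nullable alternative, skip
  X → d X X: FIRST \ {ε} = { 'd' } — overlaps FOLLOW(X) on { 'd' }: CONFLICT

So the grammar has 4 FIRST/FOLLOW conflicts (marked CONFLICT above).

Answer: Yes. X → P '+' X with FOLLOW(X) on { '+', 'n' }; X → g n X with FOLLOW(X) on { 'g' }; X → d X X with FOLLOW(X) on { 'd' }; P → '+' with FOLLOW(P) on { '+' }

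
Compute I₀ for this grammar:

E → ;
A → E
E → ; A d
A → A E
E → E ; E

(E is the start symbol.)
{ [E → . ; A d], [E → . ;], [E → . E ; E], [E' → . E] }

First, augment the grammar with E' → E
I₀ = CLOSURE({ [E' → . E] }):
  [E' → . E] has the dot before E: add [E → . ;], [E → . ; A d], [E → . E ; E]
No further items can be added.

I₀ = { [E → . ; A d], [E → . ;], [E → . E ; E], [E' → . E] }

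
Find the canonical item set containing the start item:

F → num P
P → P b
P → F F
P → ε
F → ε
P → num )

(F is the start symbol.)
First, augment the grammar with F' → F
I₀ = CLOSURE({ [F' → . F] }):
  [F' → . F] has the dot before F: add [F → . num P], [F → .]
No further items can be added.

I₀ = { [F → . num P], [F → .], [F' → . F] }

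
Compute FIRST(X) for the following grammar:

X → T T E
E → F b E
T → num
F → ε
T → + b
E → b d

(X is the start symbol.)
FIRST sets of the other non-terminals involved (by the same procedure, iterated to a fixed point):
  FIRST(T) = { '+', 'num' }

From X → T T E:
  - T is a non-terminal: add FIRST(T) \ {ε} = { '+', 'num' }
    T is not nullable, so stop

Collecting: FIRST(X) = { '+', 'num' }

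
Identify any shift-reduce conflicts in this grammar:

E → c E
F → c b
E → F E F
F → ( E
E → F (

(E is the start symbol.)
A shift-reduce conflict occurs when an LR(0) state has both:
  - a complete (reduce) item [A → α .] (dot at the end), and
  - a shift item [B → β . c γ] (dot before a terminal).

Augment with E' → E and build the canonical LR(0) collection (I0 = CLOSURE({[E' → . E]}), then GOTO on every symbol after a dot until no new states appear). It has 12 states:
  I0: { [E → . F (], [E → . F E F], [E → . c E], [E' → . E], [F → . ( E], [F → . c b] }  — shift
  I1: { [E → . F (], [E → . F E F], [E → . c E], [F → ( . E], [F → . ( E], [F → . c b] }  — shift
  I2: { [E' → E .] }  — accept
  I3: { [E → . F (], [E → . F E F], [E → . c E], [E → F . (], [E → F . E F], [F → . ( E], [F → . c b] }  — shift
  I4: { [E → . F (], [E → . F E F], [E → . c E], [E → c . E], [F → . ( E], [F → . c b], [F → c . b] }  — shift
  I5: { [E → c E .] }  — reduce
  I6: { [F → c b .] }  — reduce
  I7: { [E → . F (], [E → . F E F], [E → . c E], [E → F ( .], [F → ( . E], [F → . ( E], [F → . c b] }  — shift, reduce
  I8: { [E → F E . F], [F → . ( E], [F → . c b] }  — shift
  I9: { [E → F E F .] }  — reduce
  I10: { [F → c . b] }  — shift
  I11: { [F → ( E .] }  — reduce

I7 contains reduce item [E → F ( .] and shift items [E → . c E], [F → . ( E], [F → . c b] — shift-reduce conflict.

Answer: Yes — I7: [E → F ( .] vs [E → . c E]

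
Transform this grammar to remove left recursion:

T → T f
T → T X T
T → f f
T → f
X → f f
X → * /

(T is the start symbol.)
T is directly left-recursive. The standard transformation for
  A → A α₁ | ... | A α_m | β₁ | ... | β_n
is
  A  → β₁ A' | ... | β_n A'
  A' → α₁ A' | ... | α_m A' | ε

T → f f becomes T → f f T'
T → f becomes T → f T'
T → T f becomes T' → f T'
T → T X T becomes T' → X T T'
Add T' → ε

Productions for other non-terminals are unchanged:
  X → f f
  X → * /

Resulting grammar:
T → f f T'
T → f T'
T' → f T'
T' → X T T'
T' → ε
X → f f
X → * /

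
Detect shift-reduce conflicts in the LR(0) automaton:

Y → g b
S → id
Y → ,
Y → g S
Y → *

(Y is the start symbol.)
Augment with Y' → Y and build the canonical LR(0) collection (I0 = CLOSURE({[Y' → . Y]}), then GOTO on every symbol after a dot until no new states appear). It has 8 states:
  I0: { [Y → . *], [Y → . ,], [Y → . g S], [Y → . g b], [Y' → . Y] }  — shift
  I1: { [Y → * .] }  — reduce
  I2: { [Y → , .] }  — reduce
  I3: { [Y' → Y .] }  — accept
  I4: { [S → . id], [Y → g . S], [Y → g . b] }  — shift
  I5: { [Y → g S .] }  — reduce
  I6: { [Y → g b .] }  — reduce
  I7: { [S → id .] }  — reduce

No state contains both a complete item and a shift item.

Answer: No shift-reduce conflicts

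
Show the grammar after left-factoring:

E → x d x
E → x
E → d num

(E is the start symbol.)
E → x E'
E' → d x
E' → ε
E → d num

Left-factoring transforms A → αβ₁ | αβ₂ into A → αA' and A' → β₁ | β₂
(α is the longest common prefix among the alternatives). Repeat until
no nonterminal has two alternatives with a common prefix.

Round 1: E has alternatives sharing prefix 'x'. Introduce E': E → x E'
  Add: E' → d x
  Add: E' → ε

No remaining common prefixes — done.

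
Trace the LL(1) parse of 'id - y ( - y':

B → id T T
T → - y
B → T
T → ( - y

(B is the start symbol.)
Stack is shown with the top on the left.

Stack     Input           Action
--------------------------------
B $       id - y ( - y $  output B → id T T
id T T $  id - y ( - y $  match 'id'
T T $     - y ( - y $     output T → - y
- y T $   - y ( - y $     match '-'
y T $     y ( - y $       match 'y'
T $       ( - y $         output T → ( - y
( - y $   ( - y $         match '('
- y $     - y $           match '-'
y $       y $             match 'y'
$         $               accept

The string is accepted.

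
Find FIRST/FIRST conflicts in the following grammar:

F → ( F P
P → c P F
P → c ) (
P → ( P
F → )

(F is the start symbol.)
A FIRST/FIRST conflict occurs when two productions N → α and N → β for the same non-terminal have FIRST(α) ∩ FIRST(β) ≠ ∅ (with ε ∈ FIRST of a nullable right-hand side, so two nullable alternatives also conflict).

Productions for F:
  F → ( F P: FIRST = { '(' }
  F → ): FIRST = { ')' }
Productions for P:
  P → c P F: FIRST = { 'c' }
  P → c ) (: FIRST = { 'c' }
  P → ( P: FIRST = { '(' }

Conflict for P: P → c P F and P → c ) (
  Overlap: { 'c' }

Answer: Yes. P → c P F / P → c ')' '(' on { 'c' }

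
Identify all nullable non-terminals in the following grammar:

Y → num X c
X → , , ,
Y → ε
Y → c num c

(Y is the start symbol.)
A non-terminal is nullable if it can derive ε (the empty string): either it has an ε-production, or it has a production whose right-hand side consists entirely of nullable non-terminals.

ε-productions: Y → ε
So Y is immediately nullable.
No further non-terminal can be added: every production for the remaining non-terminals contains a terminal or a non-nullable non-terminal.
Nullable = { 'Y' }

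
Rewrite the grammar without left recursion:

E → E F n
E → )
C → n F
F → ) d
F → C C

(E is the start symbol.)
E is directly left-recursive. The standard transformation for
  A → A α₁ | ... | A α_m | β₁ | ... | β_n
is
  A  → β₁ A' | ... | β_n A'
  A' → α₁ A' | ... | α_m A' | ε

E → ) becomes E → ) E'
E → E F n becomes E' → F n E'
Add E' → ε

Productions for other non-terminals are unchanged:
  C → n F
  F → ) d
  F → C C

Resulting grammar:
E → ) E'
E' → F n E'
E' → ε
C → n F
F → ) d
F → C C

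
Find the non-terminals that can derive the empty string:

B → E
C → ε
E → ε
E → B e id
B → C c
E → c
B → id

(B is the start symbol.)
A non-terminal is nullable if it can derive ε (the empty string): either it has an ε-production, or it has a production whose right-hand side consists entirely of nullable non-terminals.

ε-productions: C → ε, E → ε
So C, E are immediately nullable.
B → E: every symbol on the right is nullable, so B is nullable too.
Every non-terminal is now nullable.
Nullable = { 'B', 'C', 'E' }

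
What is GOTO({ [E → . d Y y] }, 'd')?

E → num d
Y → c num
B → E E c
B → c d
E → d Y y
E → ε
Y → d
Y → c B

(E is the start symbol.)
GOTO(I, 'd') = CLOSURE({ [A → αX.β] : [A → α.Xβ] ∈ I, X = 'd' })

Items with dot before 'd', with the dot advanced:
  [E → . d Y y] → [E → d . Y y]
Closure of the advanced items:
  [E → d . Y y] has the dot before Y: add [Y → . c num], [Y → . d], [Y → . c B]

GOTO = { [E → d . Y y], [Y → . c B], [Y → . c num], [Y → . d] }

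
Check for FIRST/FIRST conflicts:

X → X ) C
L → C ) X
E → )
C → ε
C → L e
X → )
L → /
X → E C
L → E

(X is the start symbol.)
Yes. X → X ')' C / X → ')' on { ')' }; X → X ')' C / X → E C on { ')' }; X → ')' / X → E C on { ')' }; L → C ')' X / L → '/' on { '/' }; L → C ')' X / L → E on { ')' }

FIRST sets of the non-terminals at (or reachable through a nullable prefix from) the front of some alternative:
  FIRST(X) = { ')' }
  FIRST(E) = { ')' }
  FIRST(C) = { ')', '/', ε }
  FIRST(L) = { ')', '/' }

Productions for X:
  X → X ) C: FIRST = { ')' }
  X → ): FIRST = { ')' }
  X → E C: FIRST = { ')' }
Productions for L:
  L → C ) X: FIRST = { ')', '/' }
  L → /: FIRST = { '/' }
  L → E: FIRST = { ')' }
Productions for C:
  C → ε: FIRST = { ε }
  C → L e: FIRST = { ')', '/' }
E has only one production, so no FIRST/FIRST conflict is possible there.

Conflict for X: X → X ) C and X → )
  Overlap: { ')' }
Conflict for X: X → X ) C and X → E C
  Overlap: { ')' }
Conflict for X: X → ) and X → E C
  Overlap: { ')' }
Conflict for L: L → C ) X and L → /
  Overlap: { '/' }
Conflict for L: L → C ) X and L → E
  Overlap: { ')' }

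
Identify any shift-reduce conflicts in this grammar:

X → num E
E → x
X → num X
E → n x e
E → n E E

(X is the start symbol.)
A shift-reduce conflict occurs when an LR(0) state has both:
  - a complete (reduce) item [A → α .] (dot at the end), and
  - a shift item [B → β . c γ] (dot before a terminal).

Augment with X' → X and build the canonical LR(0) collection (I0 = CLOSURE({[X' → . X]}), then GOTO on every symbol after a dot until no new states appear). It has 11 states:
  I0: { [X → . num E], [X → . num X], [X' → . X] }  — shift
  I1: { [X' → X .] }  — accept
  I2: { [E → . n E E], [E → . n x e], [E → . x], [X → . num E], [X → . num X], [X → num . E], [X → num . X] }  — shift
  I3: { [X → num E .] }  — reduce
  I4: { [X → num X .] }  — reduce
  I5: { [E → . n E E], [E → . n x e], [E → . x], [E → n . E E], [E → n . x e] }  — shift
  I6: { [E → x .] }  — reduce
  I7: { [E → . n E E], [E → . n x e], [E → . x], [E → n E . E] }  — shift
  I8: { [E → n x . e], [E → x .] }  — shift, reduce
  I9: { [E → n x e .] }  — reduce
  I10: { [E → n E E .] }  — reduce

I8 contains reduce item [E → x .] and shift item [E → n x . e] — shift-reduce conflict.

Answer: Yes — I8: [E → x .] vs [E → n x . e]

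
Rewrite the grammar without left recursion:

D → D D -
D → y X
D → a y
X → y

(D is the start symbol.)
D is directly left-recursive. The standard transformation for
  A → A α₁ | ... | A α_m | β₁ | ... | β_n
is
  A  → β₁ A' | ... | β_n A'
  A' → α₁ A' | ... | α_m A' | ε

D → y X becomes D → y X D'
D → a y becomes D → a y D'
D → D D - becomes D' → D - D'
Add D' → ε

Productions for other non-terminals are unchanged:
  X → y

Resulting grammar:
D → y X D'
D → a y D'
D' → D - D'
D' → ε
X → y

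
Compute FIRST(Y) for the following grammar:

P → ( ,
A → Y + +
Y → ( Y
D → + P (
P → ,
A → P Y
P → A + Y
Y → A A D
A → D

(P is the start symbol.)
{ '(', '+', ',' }

FIRST sets of the other non-terminals involved (by the same procedure, iterated to a fixed point):
  FIRST(A) = { '(', '+', ',' }

From Y → ( Y:
  - '(' is a terminal: add '(' and stop
From Y → A A D:
  - A is a non-terminal: add FIRST(A) \ {ε} = { '(', '+', ',' }
    A is not nullable, so stop

Collecting: FIRST(Y) = { '(', '+', ',' }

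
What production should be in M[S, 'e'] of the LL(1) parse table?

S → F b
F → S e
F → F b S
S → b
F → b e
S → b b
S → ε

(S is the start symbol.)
To find M[S, 'e'], we find productions for S where 'e' is in the predict set (PREDICT(N → α) = (FIRST(α) \ {ε}) ∪ (FOLLOW(N) if α ⇒* ε)).

Relevant sets:
  FIRST(F) = { 'b', 'e' }
  FOLLOW(S) = { $, 'b', 'e' }

S → F b: PREDICT = { 'b', 'e' }
  'e' is in predict set, so this production goes in M[S, 'e']
S → b: PREDICT = { 'b' }
S → b b: PREDICT = { 'b' }
S → ε: PREDICT = { $, 'b', 'e' }
  'e' is in predict set, so this production goes in M[S, 'e']

M[S, 'e'] = S → F b, S → ε  (a multiply-defined cell — the grammar is not LL(1))

Answer: S → F b, S → ε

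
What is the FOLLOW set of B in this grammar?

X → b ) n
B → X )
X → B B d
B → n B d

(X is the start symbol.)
In X → B B d: B is followed by B d, add FIRST(B d) \ {ε} = { 'b', 'n' }
In X → B B d: B is followed by d, add FIRST(d) \ {ε} = { 'd' }
In B → n B d: B is followed by d, add FIRST(d) \ {ε} = { 'd' }

Taking the union: FOLLOW(B) = { 'b', 'd', 'n' }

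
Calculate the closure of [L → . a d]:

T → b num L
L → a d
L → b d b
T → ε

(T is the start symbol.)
Start with: [L → . a d]
The dot precedes the terminal a, so nothing is added.

CLOSURE = { [L → . a d] }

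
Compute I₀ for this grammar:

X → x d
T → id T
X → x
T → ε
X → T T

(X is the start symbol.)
First, augment the grammar with X' → X
I₀ = CLOSURE({ [X' → . X] }):
  [X' → . X] has the dot before X: add [X → . x d], [X → . x], [X → . T T]
  [X → . T T] has the dot before T: add [T → . id T], [T → .]
No further items can be added.

I₀ = { [T → . id T], [T → .], [X → . T T], [X → . x d], [X → . x], [X' → . X] }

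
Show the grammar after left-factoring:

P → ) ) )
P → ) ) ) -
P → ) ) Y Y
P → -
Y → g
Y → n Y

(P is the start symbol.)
P → ) ) P'
P' → ) P''
P'' → ε
P'' → -
P' → Y Y
P → -
Y → g
Y → n Y

Left-factoring transforms A → αβ₁ | αβ₂ into A → αA' and A' → β₁ | β₂
(α is the longest common prefix among the alternatives). Repeat until
no nonterminal has two alternatives with a common prefix.

Round 1: P has alternatives sharing prefix ') )'. Introduce P': P → ) ) P'
  Add: P' → )
  Add: P' → ) -
  Add: P' → Y Y

Round 2: P' has alternatives sharing prefix ')'. Introduce P'': P' → ) P''
  Add: P'' → ε
  Add: P'' → -

No remaining common prefixes — done.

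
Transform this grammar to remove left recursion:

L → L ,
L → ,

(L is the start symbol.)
L is directly left-recursive. The standard transformation for
  A → A α₁ | ... | A α_m | β₁ | ... | β_n
is
  A  → β₁ A' | ... | β_n A'
  A' → α₁ A' | ... | α_m A' | ε

L → , becomes L → , L'
L → L , becomes L' → , L'
Add L' → ε

Resulting grammar:
L → , L'
L' → , L'
L' → ε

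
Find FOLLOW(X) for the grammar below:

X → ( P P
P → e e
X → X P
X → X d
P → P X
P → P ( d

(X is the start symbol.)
To compute FOLLOW(X), find every occurrence of X on a right-hand side N → α X β: add FIRST(β) \ {ε}, and if β is empty or nullable also add FOLLOW(N). Iterate to a fixed point.

X is the start symbol, so $ ∈ FOLLOW(X).
In X → X P: X is followed by P, add FIRST(P) \ {ε} = { 'e' }
In X → X d: X is followed by d, add FIRST(d) \ {ε} = { 'd' }
In P → P X: X is at the end, add FOLLOW(P)

The FOLLOW sets referred to above (computed the same way, to a fixed point):
  FOLLOW(P) = { $, '(', 'd', 'e' }

Taking the union: FOLLOW(X) = { $, '(', 'd', 'e' }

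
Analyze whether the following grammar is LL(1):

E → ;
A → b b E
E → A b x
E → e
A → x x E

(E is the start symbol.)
A grammar is LL(1) if for each non-terminal N with multiple productions, the predict sets of those productions are pairwise disjoint, where PREDICT(N → α) = (FIRST(α) \ {ε}) ∪ (FOLLOW(N) if α ⇒* ε).

Relevant sets:
  FIRST(A) = { 'b', 'x' }

For E:
  PREDICT(E → ';') = { ';' }
  PREDICT(E → A b x) = { 'b', 'x' }
  PREDICT(E → e) = { 'e' }
For A:
  PREDICT(A → b b E) = { 'b' }
  PREDICT(A → x x E) = { 'x' }

All predict sets are disjoint. The grammar IS LL(1).

Answer: Yes, the grammar is LL(1).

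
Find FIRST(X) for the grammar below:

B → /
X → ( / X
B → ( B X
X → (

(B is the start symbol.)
{ '(' }

To compute FIRST(X), examine every production with X on the left-hand side, reading each right-hand side left to right until a non-nullable symbol is reached.

From X → ( / X:
  - '(' is a terminal: add '(' and stop
From X → (:
  - '(' is a terminal: add '(' and stop

Collecting: FIRST(X) = { '(' }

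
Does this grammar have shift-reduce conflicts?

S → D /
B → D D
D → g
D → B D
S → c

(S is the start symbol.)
Yes — I7: [B → D D .] vs [D → . g]; I8: [D → B D .] vs [D → . g]

Augment with S' → S and build the canonical LR(0) collection (I0 = CLOSURE({[S' → . S]}), then GOTO on every symbol after a dot until no new states appear). It has 9 states:
  I0: { [B → . D D], [D → . B D], [D → . g], [S → . D /], [S → . c], [S' → . S] }  — shift
  I1: { [B → . D D], [D → . B D], [D → . g], [D → B . D] }  — shift
  I2: { [B → . D D], [B → D . D], [D → . B D], [D → . g], [S → D . /] }  — shift
  I3: { [S' → S .] }  — accept
  I4: { [S → c .] }  — reduce
  I5: { [D → g .] }  — reduce
  I6: { [S → D / .] }  — reduce
  I7: { [B → . D D], [B → D . D], [B → D D .], [D → . B D], [D → . g] }  — shift, reduce
  I8: { [B → . D D], [B → D . D], [D → . B D], [D → . g], [D → B D .] }  — shift, reduce

I7 contains reduce item [B → D D .] and shift item [D → . g] — shift-reduce conflict.
I8 contains reduce item [D → B D .] and shift item [D → . g] — shift-reduce conflict.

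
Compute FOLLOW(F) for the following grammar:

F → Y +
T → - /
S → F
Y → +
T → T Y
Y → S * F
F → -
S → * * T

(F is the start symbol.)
{ $, '*', '+', '-' }

To compute FOLLOW(F), find every occurrence of F on a right-hand side N → α F β: add FIRST(β) \ {ε}, and if β is empty or nullable also add FOLLOW(N). Iterate to a fixed point.

F is the start symbol, so $ ∈ FOLLOW(F).
In S → F: F is at the end, add FOLLOW(S)
In Y → S * F: F is at the end, add FOLLOW(Y)

The FOLLOW sets referred to above (computed the same way, to a fixed point):
  FOLLOW(S) = { '*' }
  FOLLOW(Y) = { '*', '+', '-' }

Taking the union: FOLLOW(F) = { $, '*', '+', '-' }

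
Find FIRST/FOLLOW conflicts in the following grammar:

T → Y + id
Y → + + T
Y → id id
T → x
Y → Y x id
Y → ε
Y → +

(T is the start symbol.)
Nullable non-terminals: Y.
FIRST sets used below: FIRST(Y) = { '+', 'id', 'x', ε }

Y: nullable alternative(s) Y → ε; FOLLOW(Y) = { '+', 'x' }
  Y → + + T: FIRST \ {ε} = { '+' } — overlaps FOLLOW(Y) on { '+' }: CONFLICT
  Y → id id: FIRST \ {ε} = { 'id' } — disjoint from FOLLOW(Y)
  Y → Y x id: FIRST \ {ε} = { '+', 'id', 'x' } — overlaps FOLLOW(Y) on { '+', 'x' }: CONFLICT
  Y → ε: FIRST \ {ε} = { } — this is the only nullable alternative, skip
  Y → +: FIRST \ {ε} = { '+' } — overlaps FOLLOW(Y) on { '+' }: CONFLICT

T has no nullable alternative, so no FIRST/FOLLOW check is needed there.

So the grammar has 3 FIRST/FOLLOW conflicts (marked CONFLICT above).

Answer: Yes. Y → '+' '+' T with FOLLOW(Y) on { '+' }; Y → Y x id with FOLLOW(Y) on { '+', 'x' }; Y → '+' with FOLLOW(Y) on { '+' }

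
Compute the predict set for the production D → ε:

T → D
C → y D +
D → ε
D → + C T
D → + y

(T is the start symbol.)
PREDICT(D → ε) = (FIRST(RHS) \ {ε}) ∪ (FOLLOW(D) if ε ∈ FIRST(RHS), i.e. RHS ⇒* ε)
The right-hand side is ε (FIRST(ε) = { ε }), so the predict set is FOLLOW(D) = { $, '+' }
PREDICT(D → ε) = { $, '+' }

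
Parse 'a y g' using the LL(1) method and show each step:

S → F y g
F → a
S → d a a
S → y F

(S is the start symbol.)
LL(1) parsing maintains a stack (initially the start symbol over $) and the input. At each step: if the stack top is a terminal, match it against the current input token; if it is a non-terminal N, replace it with the RHS of M[N, lookahead] (the unique production whose predict set contains the lookahead).

Stack is shown with the top on the left.

Stack    Input    Action
------------------------
S $      a y g $  output S → F y g
F y g $  a y g $  output F → a
a y g $  a y g $  match 'a'
y g $    y g $    match 'y'
g $      g $      match 'g'
$        $        accept

The string is accepted.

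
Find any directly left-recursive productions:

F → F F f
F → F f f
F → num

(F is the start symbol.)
F → F F f: LEFT RECURSIVE (starts with F)
F → F f f: LEFT RECURSIVE (starts with F)
F → num: starts with num

The grammar has direct left recursion on: F.

Answer: Yes, F is left-recursive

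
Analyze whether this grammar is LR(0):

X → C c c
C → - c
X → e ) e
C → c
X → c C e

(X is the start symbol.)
No. Shift-reduce conflict between [C → c .] and [C → . - c]

A grammar is LR(0) if no state in the canonical LR(0) collection has:
  - both a shift item (dot before a terminal) and a complete item (shift-reduce conflict), or
  - two or more complete items (reduce-reduce conflict; the accept item [X' → X .] counts as a complete item here).

Augment with X' → X and build the canonical LR(0) collection (I0 = CLOSURE({[X' → . X]}), then GOTO on every symbol after a dot until no new states appear). It has 14 states:
  I0: { [C → . - c], [C → . c], [X → . C c c], [X → . c C e], [X → . e ) e], [X' → . X] }  — shift
  I1: { [C → - . c] }  — shift
  I2: { [X → C . c c] }  — shift
  I3: { [X' → X .] }  — accept
  I4: { [C → . - c], [C → . c], [C → c .], [X → c . C e] }  — shift, reduce
  I5: { [X → e . ) e] }  — shift
  I6: { [X → e ) . e] }  — shift
  I7: { [X → e ) e .] }  — reduce
  I8: { [X → c C . e] }  — shift
  I9: { [C → c .] }  — reduce
  I10: { [X → c C e .] }  — reduce
  I11: { [X → C c . c] }  — shift
  I12: { [X → C c c .] }  — reduce
  I13: { [C → - c .] }  — reduce

Conflict in state I4:
  Shift-reduce conflict between [C → c .] and [C → . - c]
So the grammar is NOT LR(0).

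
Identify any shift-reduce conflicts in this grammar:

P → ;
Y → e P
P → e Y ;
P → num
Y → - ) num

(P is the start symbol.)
No shift-reduce conflicts

A shift-reduce conflict occurs when an LR(0) state has both:
  - a complete (reduce) item [A → α .] (dot at the end), and
  - a shift item [B → β . c γ] (dot before a terminal).

Augment with P' → P and build the canonical LR(0) collection (I0 = CLOSURE({[P' → . P]}), then GOTO on every symbol after a dot until no new states appear). It has 12 states:
  I0: { [P → . ;], [P → . e Y ;], [P → . num], [P' → . P] }  — shift
  I1: { [P → ; .] }  — reduce
  I2: { [P' → P .] }  — accept
  I3: { [P → e . Y ;], [Y → . - ) num], [Y → . e P] }  — shift
  I4: { [P → num .] }  — reduce
  I5: { [Y → - . ) num] }  — shift
  I6: { [P → e Y . ;] }  — shift
  I7: { [P → . ;], [P → . e Y ;], [P → . num], [Y → e . P] }  — shift
  I8: { [Y → e P .] }  — reduce
  I9: { [P → e Y ; .] }  — reduce
  I10: { [Y → - ) . num] }  — shift
  I11: { [Y → - ) num .] }  — reduce

No state contains both a complete item and a shift item.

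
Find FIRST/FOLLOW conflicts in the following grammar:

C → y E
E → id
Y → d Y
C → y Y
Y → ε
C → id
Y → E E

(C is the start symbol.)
No FIRST/FOLLOW conflicts.

A FIRST/FOLLOW conflict occurs when a non-terminal N has a nullable alternative N → β (β ⇒* ε) and another alternative N → α with FIRST(α) ∩ FOLLOW(N) ≠ ∅: on such a lookahead the parser cannot decide between expanding α and letting N vanish via β.

Nullable non-terminals: Y.
FIRST sets used below: FIRST(E) = { 'id' }

Y: nullable alternative(s) Y → ε; FOLLOW(Y) = { $ }
  Y → d Y: FIRST \ {ε} = { 'd' } — disjoint from FOLLOW(Y)
  Y → ε: FIRST \ {ε} = { } — this is the only nullable alternative, skip
  Y → E E: FIRST \ {ε} = { 'id' } — disjoint from FOLLOW(Y)

C, E have no nullable alternative, so no FIRST/FOLLOW check is needed there.

No FIRST/FOLLOW conflicts found.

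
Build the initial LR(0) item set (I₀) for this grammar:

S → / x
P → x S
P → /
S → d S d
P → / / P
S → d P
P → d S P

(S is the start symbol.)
First, augment the grammar with S' → S
I₀ = CLOSURE({ [S' → . S] }):
  [S' → . S] has the dot before S: add [S → . / x], [S → . d S d], [S → . d P]
No further items can be added.

I₀ = { [S → . / x], [S → . d P], [S → . d S d], [S' → . S] }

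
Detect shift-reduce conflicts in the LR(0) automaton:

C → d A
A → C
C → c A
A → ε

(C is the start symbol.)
A shift-reduce conflict occurs when an LR(0) state has both:
  - a complete (reduce) item [A → α .] (dot at the end), and
  - a shift item [B → β . c γ] (dot before a terminal).

Augment with C' → C and build the canonical LR(0) collection (I0 = CLOSURE({[C' → . C]}), then GOTO on every symbol after a dot until no new states appear). It has 7 states:
  I0: { [C → . c A], [C → . d A], [C' → . C] }  — shift
  I1: { [C' → C .] }  — accept
  I2: { [A → . C], [A → .], [C → . c A], [C → . d A], [C → c . A] }  — shift, reduce
  I3: { [A → . C], [A → .], [C → . c A], [C → . d A], [C → d . A] }  — shift, reduce
  I4: { [C → d A .] }  — reduce
  I5: { [A → C .] }  — reduce
  I6: { [C → c A .] }  — reduce

I2 contains reduce item [A → .] and shift items [C → . c A], [C → . d A] — shift-reduce conflict.
I3 contains reduce item [A → .] and shift items [C → . c A], [C → . d A] — shift-reduce conflict.

Answer: Yes — I2: [A → .] vs [C → . c A]; I3: [A → .] vs [C → . c A]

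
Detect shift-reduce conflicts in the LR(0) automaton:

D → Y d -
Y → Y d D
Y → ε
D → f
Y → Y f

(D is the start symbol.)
Yes — I0: [Y → .] vs [D → . f]; I4: [Y → .] vs [D → Y d . -]

A shift-reduce conflict occurs when an LR(0) state has both:
  - a complete (reduce) item [A → α .] (dot at the end), and
  - a shift item [B → β . c γ] (dot before a terminal).

Augment with D' → D and build the canonical LR(0) collection (I0 = CLOSURE({[D' → . D]}), then GOTO on every symbol after a dot until no new states appear). It has 8 states:
  I0: { [D → . Y d -], [D → . f], [D' → . D], [Y → . Y d D], [Y → . Y f], [Y → .] }  — shift, reduce
  I1: { [D' → D .] }  — accept
  I2: { [D → Y . d -], [Y → Y . d D], [Y → Y . f] }  — shift
  I3: { [D → f .] }  — reduce
  I4: { [D → . Y d -], [D → . f], [D → Y d . -], [Y → . Y d D], [Y → . Y f], [Y → .], [Y → Y d . D] }  — shift, reduce
  I5: { [Y → Y f .] }  — reduce
  I6: { [D → Y d - .] }  — reduce
  I7: { [Y → Y d D .] }  — reduce

I0 contains reduce item [Y → .] and shift item [D → . f] — shift-reduce conflict.
I4 contains reduce item [Y → .] and shift items [D → Y d . -], [D → . f] — shift-reduce conflict.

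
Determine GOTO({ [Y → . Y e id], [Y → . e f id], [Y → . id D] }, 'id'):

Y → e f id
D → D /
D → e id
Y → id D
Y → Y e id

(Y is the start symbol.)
GOTO(I, 'id') = CLOSURE({ [A → αX.β] : [A → α.Xβ] ∈ I, X = 'id' })

Items with dot before 'id', with the dot advanced:
  [Y → . id D] → [Y → id . D]
Closure of the advanced items:
  [Y → id . D] has the dot before D: add [D → . D /], [D → . e id]

GOTO = { [D → . D /], [D → . e id], [Y → id . D] }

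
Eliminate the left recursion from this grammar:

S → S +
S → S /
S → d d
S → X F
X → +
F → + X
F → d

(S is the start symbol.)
S is directly left-recursive. The standard transformation for
  A → A α₁ | ... | A α_m | β₁ | ... | β_n
is
  A  → β₁ A' | ... | β_n A'
  A' → α₁ A' | ... | α_m A' | ε

S → d d becomes S → d d S'
S → X F becomes S → X F S'
S → S + becomes S' → + S'
S → S / becomes S' → / S'
Add S' → ε

Productions for other non-terminals are unchanged:
  X → +
  F → + X
  F → d

Resulting grammar:
S → d d S'
S → X F S'
S' → + S'
S' → / S'
S' → ε
X → +
F → + X
F → d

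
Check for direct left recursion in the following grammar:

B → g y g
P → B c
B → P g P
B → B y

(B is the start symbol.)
Yes, B is left-recursive

Direct left recursion occurs when N → N α for some non-terminal N (the right-hand side begins with the left-hand side itself).

B → g y g: starts with g
P → B c: starts with B
B → P g P: starts with P
B → B y: LEFT RECURSIVE (starts with B)

The grammar has direct left recursion on: B.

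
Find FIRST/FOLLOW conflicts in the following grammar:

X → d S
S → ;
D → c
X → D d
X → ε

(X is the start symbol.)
No FIRST/FOLLOW conflicts.

Nullable non-terminals: X.
FIRST sets used below: FIRST(D) = { 'c' }

X: nullable alternative(s) X → ε; FOLLOW(X) = { $ }
  X → d S: FIRST \ {ε} = { 'd' } — disjoint from FOLLOW(X)
  X → D d: FIRST \ {ε} = { 'c' } — disjoint from FOLLOW(X)
  X → ε: FIRST \ {ε} = { } — this is the only nullable alternative, skip

D, S have no nullable alternative, so no FIRST/FOLLOW check is needed there.

No FIRST/FOLLOW conflicts found.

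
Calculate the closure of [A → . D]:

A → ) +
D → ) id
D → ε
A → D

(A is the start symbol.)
To compute CLOSURE, for each item [A → α.Bβ] where B is a non-terminal, add [B → .γ] for all productions B → γ; repeat for the newly added items until nothing changes.

Start with: [A → . D]
  [A → . D] has the dot before D: add [D → . ) id], [D → .]
No further items can be added.

CLOSURE = { [A → . D], [D → . ) id], [D → .] }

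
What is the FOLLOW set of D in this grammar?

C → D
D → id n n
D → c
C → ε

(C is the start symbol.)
{ $ }

To compute FOLLOW(D), find every occurrence of D on a right-hand side N → α D β: add FIRST(β) \ {ε}, and if β is empty or nullable also add FOLLOW(N). Iterate to a fixed point.

In C → D: D is at the end, add FOLLOW(C)

The FOLLOW sets referred to above (computed the same way, to a fixed point):
  FOLLOW(C) = { $ }

Taking the union: FOLLOW(D) = { $ }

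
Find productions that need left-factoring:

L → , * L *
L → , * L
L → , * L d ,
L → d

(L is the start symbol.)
Left-factoring is needed when two productions for the same non-terminal
share a common prefix on the right-hand side.

Productions for L:
  L → , * L *
  L → , * L
  L → , * L d ,
  L → d

Found common prefix ', * L' in productions for L

Answer: Yes, L has productions with common prefix ', * L'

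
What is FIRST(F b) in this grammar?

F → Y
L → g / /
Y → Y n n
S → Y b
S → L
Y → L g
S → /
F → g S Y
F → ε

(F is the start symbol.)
FIRST sets of the non-terminals involved (from the grammar, by fixed-point iteration):
  FIRST(F) = { 'g', ε }

To compute FIRST(F b), process the symbols left to right:
Symbol F is a non-terminal. Add FIRST(F) \ {ε} = { 'g' }
F is nullable (ε ∈ FIRST(F)), continue to the next symbol.
Symbol b is a terminal. Add 'b' and stop.
FIRST(F b) = { 'b', 'g' }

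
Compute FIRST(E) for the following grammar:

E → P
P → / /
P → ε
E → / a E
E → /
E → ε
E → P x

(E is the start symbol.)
{ '/', 'x', ε }

To compute FIRST(E), examine every production with E on the left-hand side, reading each right-hand side left to right until a non-nullable symbol is reached.

FIRST sets of the other non-terminals involved (by the same procedure, iterated to a fixed point):
  FIRST(P) = { '/', ε }

From E → P:
  - P is a non-terminal: add FIRST(P) \ {ε} = { '/' }
    P is nullable and nothing follows, so the whole right-hand side can vanish: ε ∈ FIRST(E)
From E → / a E:
  - '/' is a terminal: add '/' and stop
From E → /:
  - '/' is a terminal: add '/' and stop
From E → ε:
  - ε-production, so ε ∈ FIRST(E)
From E → P x:
  - P is a non-terminal: add FIRST(P) \ {ε} = { '/' }
    P is nullable, so continue to the next symbol
  - x is a terminal: add 'x' and stop

Collecting: FIRST(E) = { '/', 'x', ε }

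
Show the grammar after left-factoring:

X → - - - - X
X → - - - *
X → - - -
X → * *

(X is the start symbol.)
X → - - - X'
X' → - X
X' → *
X' → ε
X → * *

Left-factoring transforms A → αβ₁ | αβ₂ into A → αA' and A' → β₁ | β₂
(α is the longest common prefix among the alternatives). Repeat until
no nonterminal has two alternatives with a common prefix.

Round 1: X has alternatives sharing prefix '- - -'. Introduce X': X → - - - X'
  Add: X' → - X
  Add: X' → *
  Add: X' → ε

No remaining common prefixes — done.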